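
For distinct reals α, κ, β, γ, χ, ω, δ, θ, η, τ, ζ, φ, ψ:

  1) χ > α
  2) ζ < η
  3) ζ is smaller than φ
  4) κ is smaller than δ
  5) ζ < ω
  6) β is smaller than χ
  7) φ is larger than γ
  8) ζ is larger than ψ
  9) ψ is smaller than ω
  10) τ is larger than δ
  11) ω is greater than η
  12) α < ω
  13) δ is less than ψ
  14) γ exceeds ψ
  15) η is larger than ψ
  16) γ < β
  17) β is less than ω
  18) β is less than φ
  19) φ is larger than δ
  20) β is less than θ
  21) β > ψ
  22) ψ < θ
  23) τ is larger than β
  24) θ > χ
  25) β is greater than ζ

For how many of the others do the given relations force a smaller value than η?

4

The elements the relations force below η are κ, δ, ψ, ζ — no chain reaches any other.
That is 4.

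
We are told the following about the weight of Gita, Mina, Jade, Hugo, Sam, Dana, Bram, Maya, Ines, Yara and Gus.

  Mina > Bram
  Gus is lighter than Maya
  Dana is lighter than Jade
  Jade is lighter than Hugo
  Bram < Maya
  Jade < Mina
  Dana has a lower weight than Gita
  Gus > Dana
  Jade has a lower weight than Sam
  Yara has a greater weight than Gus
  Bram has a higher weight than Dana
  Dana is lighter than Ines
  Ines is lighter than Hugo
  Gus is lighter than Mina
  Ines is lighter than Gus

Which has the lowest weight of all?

Dana

Chaining upward from Dana: directly above it, Ines, Gus, Jade, Bram, Gita; then Maya, Yara, Sam, Hugo, Mina.
That covers every other element, and nothing is given below Dana, so Dana is the lowest weight.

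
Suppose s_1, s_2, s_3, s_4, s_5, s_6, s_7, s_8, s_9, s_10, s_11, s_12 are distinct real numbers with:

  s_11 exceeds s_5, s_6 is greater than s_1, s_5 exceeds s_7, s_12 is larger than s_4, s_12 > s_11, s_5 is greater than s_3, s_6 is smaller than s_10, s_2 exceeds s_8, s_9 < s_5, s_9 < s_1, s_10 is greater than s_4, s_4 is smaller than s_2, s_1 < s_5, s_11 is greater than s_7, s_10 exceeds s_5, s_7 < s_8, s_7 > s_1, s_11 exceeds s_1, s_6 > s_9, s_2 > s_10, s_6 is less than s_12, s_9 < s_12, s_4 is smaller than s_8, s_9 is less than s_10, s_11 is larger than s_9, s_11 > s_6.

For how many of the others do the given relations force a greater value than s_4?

The elements the relations force above s_4 are s_8, s_10, s_12, s_2 — no chain reaches any other.
That is 4.

4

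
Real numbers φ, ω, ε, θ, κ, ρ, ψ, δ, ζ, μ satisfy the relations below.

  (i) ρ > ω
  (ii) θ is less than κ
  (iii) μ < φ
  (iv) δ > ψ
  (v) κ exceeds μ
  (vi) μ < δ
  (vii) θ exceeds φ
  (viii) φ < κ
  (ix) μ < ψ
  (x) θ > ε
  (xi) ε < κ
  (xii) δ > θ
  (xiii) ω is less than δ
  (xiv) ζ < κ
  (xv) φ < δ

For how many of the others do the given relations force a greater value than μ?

5

The elements the relations force above μ are φ, ψ, θ, κ, δ — no chain reaches any other.
That is 5.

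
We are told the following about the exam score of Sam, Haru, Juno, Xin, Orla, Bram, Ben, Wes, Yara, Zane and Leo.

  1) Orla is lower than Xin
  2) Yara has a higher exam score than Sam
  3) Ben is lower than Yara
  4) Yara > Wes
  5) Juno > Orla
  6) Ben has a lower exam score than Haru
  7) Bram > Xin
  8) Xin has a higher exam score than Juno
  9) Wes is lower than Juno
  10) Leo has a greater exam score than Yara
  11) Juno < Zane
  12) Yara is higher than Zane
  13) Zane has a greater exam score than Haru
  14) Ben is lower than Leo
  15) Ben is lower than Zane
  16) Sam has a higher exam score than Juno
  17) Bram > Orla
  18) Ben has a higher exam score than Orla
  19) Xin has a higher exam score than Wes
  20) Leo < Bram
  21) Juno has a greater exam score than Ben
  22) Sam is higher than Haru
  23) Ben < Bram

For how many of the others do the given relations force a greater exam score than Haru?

5

Directly above Haru: Sam, Zane.
One step further: Yara (3 so far).
One step further: Leo (4 so far).
One step further: Bram (5 so far).
Nothing else is reachable above Haru; 5 in all.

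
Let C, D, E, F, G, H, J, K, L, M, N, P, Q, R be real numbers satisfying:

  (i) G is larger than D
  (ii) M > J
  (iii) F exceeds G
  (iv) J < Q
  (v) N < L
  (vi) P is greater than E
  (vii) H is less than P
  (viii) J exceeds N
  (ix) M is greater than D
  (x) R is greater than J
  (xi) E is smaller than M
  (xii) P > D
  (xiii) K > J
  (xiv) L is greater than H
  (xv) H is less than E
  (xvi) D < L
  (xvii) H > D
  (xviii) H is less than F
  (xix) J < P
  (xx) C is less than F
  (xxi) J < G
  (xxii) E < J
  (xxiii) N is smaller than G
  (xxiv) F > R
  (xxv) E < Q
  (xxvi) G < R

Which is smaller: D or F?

D < H and H < E give D < E.
With E < J: D < H < E < J.
With J < G: D < H < E < J < G.
Then G < R extends the chain to R.
Then R < F extends the chain to F.
So D < F; D is the smaller of the two.

D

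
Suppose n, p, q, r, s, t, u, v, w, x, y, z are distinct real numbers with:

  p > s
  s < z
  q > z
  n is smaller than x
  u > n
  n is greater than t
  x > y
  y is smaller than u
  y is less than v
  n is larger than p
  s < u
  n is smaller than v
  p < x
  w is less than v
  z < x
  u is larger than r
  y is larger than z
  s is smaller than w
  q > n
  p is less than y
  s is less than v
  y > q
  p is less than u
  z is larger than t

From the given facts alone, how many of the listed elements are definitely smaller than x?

7

From x the given relations immediately reach p, z, n, y.
From those, s, t, q — 7 in total.
Nothing else is reachable below x; 7 in all.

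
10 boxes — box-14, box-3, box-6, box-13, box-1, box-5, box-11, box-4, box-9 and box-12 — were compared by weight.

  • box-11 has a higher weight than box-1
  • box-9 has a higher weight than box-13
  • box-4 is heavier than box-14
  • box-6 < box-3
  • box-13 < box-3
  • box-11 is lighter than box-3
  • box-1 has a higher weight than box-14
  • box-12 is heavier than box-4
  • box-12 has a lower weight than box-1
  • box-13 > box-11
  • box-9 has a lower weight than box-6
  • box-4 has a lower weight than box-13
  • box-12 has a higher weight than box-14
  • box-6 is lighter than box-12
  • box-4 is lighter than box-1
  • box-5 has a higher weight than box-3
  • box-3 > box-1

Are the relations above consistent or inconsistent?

inconsistent

We have box-6 < box-12 stated directly, yet also box-12 < box-1 < box-11 < box-13 < box-9 < box-6 by chaining the others — so box-12 < box-6. Contradiction.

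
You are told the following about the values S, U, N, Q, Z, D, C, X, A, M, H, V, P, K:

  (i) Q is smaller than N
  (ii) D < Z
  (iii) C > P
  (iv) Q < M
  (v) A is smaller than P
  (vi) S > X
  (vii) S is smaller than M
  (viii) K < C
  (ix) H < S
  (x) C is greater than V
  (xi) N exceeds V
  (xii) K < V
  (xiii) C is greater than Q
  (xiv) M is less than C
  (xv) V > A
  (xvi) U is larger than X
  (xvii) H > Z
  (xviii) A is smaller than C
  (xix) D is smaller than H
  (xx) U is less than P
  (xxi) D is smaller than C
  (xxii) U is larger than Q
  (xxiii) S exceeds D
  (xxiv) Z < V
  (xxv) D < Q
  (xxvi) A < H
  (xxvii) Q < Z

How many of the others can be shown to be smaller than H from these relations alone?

4

The elements the relations force below H are D, Q, Z, A — no chain reaches any other.
That is 4.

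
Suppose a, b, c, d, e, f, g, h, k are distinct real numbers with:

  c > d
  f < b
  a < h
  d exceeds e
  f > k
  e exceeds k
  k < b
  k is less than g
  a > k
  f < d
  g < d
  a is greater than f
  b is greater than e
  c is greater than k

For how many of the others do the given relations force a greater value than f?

The elements the relations force above f are a, h, d, b, c — no chain reaches any other.
That is 5.

5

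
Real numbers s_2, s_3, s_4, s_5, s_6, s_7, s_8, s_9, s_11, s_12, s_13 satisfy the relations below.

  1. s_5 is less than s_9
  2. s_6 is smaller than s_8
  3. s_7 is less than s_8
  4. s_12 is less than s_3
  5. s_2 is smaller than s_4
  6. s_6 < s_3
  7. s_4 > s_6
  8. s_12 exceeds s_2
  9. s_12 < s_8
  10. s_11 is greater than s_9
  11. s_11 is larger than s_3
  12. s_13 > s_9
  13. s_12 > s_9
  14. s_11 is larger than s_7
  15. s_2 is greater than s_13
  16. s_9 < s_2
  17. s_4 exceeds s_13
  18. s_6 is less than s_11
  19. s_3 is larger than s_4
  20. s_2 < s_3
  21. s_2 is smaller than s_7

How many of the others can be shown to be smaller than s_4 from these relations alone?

5

Directly below s_4: s_6, s_13, s_2.
One step further: s_9 (4 so far).
One step further: s_5 (5 so far).
Nothing else is reachable below s_4; 5 in all.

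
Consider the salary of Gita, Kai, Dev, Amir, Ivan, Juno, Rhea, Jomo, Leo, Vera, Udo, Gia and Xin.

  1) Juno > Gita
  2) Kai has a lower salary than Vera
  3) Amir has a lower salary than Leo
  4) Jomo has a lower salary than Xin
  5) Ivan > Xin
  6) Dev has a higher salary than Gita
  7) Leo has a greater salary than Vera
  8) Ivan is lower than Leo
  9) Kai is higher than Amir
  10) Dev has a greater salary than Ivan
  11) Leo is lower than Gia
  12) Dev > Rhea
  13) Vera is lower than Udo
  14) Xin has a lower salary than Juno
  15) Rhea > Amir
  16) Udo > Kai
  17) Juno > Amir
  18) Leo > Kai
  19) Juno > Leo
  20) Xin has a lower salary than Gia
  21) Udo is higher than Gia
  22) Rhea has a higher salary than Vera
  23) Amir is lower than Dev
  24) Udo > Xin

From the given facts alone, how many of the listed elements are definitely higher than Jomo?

7

The elements the relations force above Jomo are Xin, Ivan, Leo, Juno, Gia, Udo, Dev — no chain reaches any other.
That is 7.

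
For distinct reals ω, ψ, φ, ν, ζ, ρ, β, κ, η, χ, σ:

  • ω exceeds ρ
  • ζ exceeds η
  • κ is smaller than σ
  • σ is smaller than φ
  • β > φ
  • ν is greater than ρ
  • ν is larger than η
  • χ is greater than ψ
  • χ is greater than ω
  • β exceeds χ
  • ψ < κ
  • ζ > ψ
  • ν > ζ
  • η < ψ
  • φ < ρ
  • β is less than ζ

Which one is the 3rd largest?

The consecutive relations fix a unique order: η < ψ < κ < σ < φ < ρ < ω < χ < β < ζ < ν.
The 3rd largest is β.

β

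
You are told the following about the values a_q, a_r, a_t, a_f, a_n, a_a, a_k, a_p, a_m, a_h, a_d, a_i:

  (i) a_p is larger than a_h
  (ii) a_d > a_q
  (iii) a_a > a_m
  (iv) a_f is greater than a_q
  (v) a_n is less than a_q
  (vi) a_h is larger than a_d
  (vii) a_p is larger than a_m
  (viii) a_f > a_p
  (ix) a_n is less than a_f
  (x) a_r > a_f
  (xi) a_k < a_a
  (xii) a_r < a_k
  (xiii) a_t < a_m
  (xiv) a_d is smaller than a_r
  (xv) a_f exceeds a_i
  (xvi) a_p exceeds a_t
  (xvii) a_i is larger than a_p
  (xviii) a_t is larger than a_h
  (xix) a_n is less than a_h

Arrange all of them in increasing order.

a_n < a_q < a_d < a_h < a_t < a_m < a_p < a_i < a_f < a_r < a_k < a_a

Each adjacent pair is fixed by a given relation: a_n < a_q; a_q < a_d; a_d < a_h; a_h < a_t; a_t < a_m; a_m < a_p; a_p < a_i; a_i < a_f; a_f < a_r; a_r < a_k; a_k < a_a. Chaining them end to end gives the full order.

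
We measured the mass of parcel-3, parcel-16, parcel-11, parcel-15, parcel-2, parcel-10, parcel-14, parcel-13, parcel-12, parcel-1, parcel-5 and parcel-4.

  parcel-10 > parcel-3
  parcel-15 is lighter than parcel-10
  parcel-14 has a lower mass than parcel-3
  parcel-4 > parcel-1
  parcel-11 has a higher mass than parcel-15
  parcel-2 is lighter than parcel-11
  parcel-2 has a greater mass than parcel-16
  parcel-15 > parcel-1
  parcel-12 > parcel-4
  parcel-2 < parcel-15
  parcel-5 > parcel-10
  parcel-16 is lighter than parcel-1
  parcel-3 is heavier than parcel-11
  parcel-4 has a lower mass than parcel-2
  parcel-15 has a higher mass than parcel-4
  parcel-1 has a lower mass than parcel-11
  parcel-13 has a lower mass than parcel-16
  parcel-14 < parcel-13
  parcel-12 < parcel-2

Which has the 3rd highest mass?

parcel-3

Chaining the given pairs: parcel-14 < parcel-13 < parcel-16 < parcel-1 < parcel-4 < parcel-12 < parcel-2 < parcel-15 < parcel-11 < parcel-3 < parcel-10 < parcel-5.
Counting 3 from the largest end gives parcel-3.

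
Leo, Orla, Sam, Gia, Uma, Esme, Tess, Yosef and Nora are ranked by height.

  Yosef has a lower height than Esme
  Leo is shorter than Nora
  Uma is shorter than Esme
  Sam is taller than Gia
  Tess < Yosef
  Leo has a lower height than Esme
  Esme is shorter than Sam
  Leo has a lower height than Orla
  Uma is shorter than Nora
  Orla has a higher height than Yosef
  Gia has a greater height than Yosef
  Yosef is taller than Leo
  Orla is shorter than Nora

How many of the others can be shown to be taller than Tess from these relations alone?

From Tess the given relations immediately reach Yosef.
From those, Esme, Orla, Gia — 4 in total.
From those, Nora, Sam — 6 in total.
Nothing else is reachable above Tess; 6 in all.

6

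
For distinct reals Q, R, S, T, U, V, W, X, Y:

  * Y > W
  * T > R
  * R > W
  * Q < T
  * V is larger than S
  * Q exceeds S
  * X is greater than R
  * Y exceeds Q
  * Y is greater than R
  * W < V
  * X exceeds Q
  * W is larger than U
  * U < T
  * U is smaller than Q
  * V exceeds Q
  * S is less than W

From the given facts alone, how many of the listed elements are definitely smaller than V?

From V the given relations immediately reach S, W, Q.
From those, U — 4 in total.
No other element is forced below V by the given relations, so the count is 4.

4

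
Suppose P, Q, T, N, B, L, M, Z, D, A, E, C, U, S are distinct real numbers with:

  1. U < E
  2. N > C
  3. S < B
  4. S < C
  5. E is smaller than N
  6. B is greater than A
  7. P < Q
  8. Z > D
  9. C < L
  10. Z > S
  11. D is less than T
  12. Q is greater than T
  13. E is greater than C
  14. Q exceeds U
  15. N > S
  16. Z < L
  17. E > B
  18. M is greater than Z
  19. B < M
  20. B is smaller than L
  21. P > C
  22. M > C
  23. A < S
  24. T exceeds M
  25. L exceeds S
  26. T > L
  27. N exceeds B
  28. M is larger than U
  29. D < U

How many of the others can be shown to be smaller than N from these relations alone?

Directly below N: S, C, B, E.
One step further: A, U (6 so far).
One step further: D (7 so far).
No other element is forced below N by the given relations, so the count is 7.

7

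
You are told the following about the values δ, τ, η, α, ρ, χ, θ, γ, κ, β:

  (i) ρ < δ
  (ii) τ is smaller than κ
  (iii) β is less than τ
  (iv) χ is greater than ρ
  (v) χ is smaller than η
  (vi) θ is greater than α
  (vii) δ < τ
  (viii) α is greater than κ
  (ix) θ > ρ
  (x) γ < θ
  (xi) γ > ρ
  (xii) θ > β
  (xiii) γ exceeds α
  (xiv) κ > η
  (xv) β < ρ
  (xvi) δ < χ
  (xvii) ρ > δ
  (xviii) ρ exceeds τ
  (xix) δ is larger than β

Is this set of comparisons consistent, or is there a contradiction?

Chaining the given relations yields δ < τ < ρ, so δ < ρ. But one relation states ρ < δ. These cannot both hold.

inconsistent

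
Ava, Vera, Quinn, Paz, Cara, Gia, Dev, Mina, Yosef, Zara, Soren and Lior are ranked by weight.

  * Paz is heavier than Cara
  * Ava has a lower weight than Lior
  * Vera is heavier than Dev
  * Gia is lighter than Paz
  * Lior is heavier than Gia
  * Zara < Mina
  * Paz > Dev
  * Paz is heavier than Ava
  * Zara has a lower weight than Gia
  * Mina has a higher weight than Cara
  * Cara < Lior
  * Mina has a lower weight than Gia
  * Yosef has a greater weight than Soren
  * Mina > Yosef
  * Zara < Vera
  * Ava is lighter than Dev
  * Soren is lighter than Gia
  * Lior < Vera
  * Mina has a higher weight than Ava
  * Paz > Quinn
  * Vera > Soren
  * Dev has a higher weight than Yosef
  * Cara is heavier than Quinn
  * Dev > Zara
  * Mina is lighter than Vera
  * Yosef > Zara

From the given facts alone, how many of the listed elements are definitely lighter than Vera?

10

From Vera the given relations immediately reach Zara, Soren, Dev, Mina, Lior.
From those, Ava, Yosef, Cara, Gia — 9 in total.
From those, Quinn — 10 in total.
Nothing else is reachable below Vera; 10 in all.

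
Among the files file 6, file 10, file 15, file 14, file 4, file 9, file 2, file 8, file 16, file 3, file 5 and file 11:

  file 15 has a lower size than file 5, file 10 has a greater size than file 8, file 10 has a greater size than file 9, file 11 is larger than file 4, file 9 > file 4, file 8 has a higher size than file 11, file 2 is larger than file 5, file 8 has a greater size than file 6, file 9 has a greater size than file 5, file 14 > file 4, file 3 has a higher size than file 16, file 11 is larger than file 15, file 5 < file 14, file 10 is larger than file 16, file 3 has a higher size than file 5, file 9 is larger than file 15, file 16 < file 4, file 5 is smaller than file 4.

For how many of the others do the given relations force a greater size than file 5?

8

The elements the relations force above file 5 are file 4, file 11, file 14, file 3, file 2, file 9, file 8, file 10 — no chain reaches any other.
That is 8.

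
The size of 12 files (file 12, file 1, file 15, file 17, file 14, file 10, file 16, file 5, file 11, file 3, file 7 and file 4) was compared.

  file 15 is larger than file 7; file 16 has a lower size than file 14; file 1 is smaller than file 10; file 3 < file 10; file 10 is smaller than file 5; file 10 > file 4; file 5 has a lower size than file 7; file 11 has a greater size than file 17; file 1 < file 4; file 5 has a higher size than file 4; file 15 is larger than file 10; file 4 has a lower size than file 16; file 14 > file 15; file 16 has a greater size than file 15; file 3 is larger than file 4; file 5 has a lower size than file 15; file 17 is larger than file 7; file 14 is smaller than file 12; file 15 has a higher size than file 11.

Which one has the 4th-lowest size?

file 10

Chaining the given pairs: file 1 < file 4 < file 3 < file 10 < file 5 < file 7 < file 17 < file 11 < file 15 < file 16 < file 14 < file 12.
The 4th smallest is file 10.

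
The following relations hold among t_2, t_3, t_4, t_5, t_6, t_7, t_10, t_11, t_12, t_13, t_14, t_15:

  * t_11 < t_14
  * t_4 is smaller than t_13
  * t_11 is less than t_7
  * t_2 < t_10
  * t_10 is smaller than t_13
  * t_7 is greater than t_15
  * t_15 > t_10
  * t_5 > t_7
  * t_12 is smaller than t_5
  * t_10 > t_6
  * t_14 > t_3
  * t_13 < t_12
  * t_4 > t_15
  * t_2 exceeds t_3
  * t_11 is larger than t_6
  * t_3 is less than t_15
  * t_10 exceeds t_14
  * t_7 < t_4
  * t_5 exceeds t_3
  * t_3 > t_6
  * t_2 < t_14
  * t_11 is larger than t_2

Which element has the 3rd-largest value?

Chaining the given pairs: t_6 < t_3 < t_2 < t_11 < t_14 < t_10 < t_15 < t_7 < t_4 < t_13 < t_12 < t_5.
The 3rd largest is t_13.

t_13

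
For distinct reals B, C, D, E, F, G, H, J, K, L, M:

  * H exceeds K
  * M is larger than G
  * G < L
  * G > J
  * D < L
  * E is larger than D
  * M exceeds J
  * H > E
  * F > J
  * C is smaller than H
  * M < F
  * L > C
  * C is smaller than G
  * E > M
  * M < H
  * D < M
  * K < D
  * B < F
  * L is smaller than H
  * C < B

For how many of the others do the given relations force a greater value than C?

From C the given relations immediately reach G, L, B, H.
From those, M, F — 6 in total.
From those, E — 7 in total.
Nothing else is reachable above C; 7 in all.

7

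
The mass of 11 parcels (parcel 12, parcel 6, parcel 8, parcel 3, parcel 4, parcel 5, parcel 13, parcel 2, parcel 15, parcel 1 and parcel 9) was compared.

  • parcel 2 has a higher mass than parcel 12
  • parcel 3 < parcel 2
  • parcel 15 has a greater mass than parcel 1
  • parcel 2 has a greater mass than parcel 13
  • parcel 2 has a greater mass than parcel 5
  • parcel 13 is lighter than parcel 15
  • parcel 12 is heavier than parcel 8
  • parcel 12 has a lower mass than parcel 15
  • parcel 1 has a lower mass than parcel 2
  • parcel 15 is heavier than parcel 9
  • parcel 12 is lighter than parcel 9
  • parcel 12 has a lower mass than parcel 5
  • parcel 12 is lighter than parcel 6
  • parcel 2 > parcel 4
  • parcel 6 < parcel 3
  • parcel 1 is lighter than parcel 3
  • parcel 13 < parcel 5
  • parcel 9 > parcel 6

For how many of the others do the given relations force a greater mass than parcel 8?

7

The elements the relations force above parcel 8 are parcel 12, parcel 6, parcel 9, parcel 15, parcel 3, parcel 5, parcel 2 — no chain reaches any other.
That is 7.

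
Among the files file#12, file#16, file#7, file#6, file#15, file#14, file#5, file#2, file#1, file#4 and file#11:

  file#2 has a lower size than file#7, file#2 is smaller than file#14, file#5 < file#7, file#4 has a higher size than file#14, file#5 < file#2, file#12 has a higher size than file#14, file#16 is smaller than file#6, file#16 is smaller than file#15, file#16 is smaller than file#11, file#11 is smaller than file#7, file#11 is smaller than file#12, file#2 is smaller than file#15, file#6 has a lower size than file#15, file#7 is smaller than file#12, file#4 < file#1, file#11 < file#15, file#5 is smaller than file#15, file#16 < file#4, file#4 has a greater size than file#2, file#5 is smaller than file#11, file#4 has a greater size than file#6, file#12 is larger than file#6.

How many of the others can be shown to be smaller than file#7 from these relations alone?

4

Directly below file#7: file#5, file#2, file#11.
One step further: file#16 (4 so far).
No other element is forced below file#7 by the given relations, so the count is 4.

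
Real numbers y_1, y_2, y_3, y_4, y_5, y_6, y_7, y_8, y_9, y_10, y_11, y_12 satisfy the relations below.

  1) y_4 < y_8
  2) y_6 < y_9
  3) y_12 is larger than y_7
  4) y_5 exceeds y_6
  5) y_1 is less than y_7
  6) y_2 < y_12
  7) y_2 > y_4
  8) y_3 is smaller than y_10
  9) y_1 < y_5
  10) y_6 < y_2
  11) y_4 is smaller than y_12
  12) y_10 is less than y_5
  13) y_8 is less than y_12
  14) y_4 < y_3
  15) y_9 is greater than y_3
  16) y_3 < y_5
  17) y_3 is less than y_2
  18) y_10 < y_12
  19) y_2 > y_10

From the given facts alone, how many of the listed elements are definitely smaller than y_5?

The elements the relations force below y_5 are y_4, y_3, y_6, y_10, y_1 — no chain reaches any other.
That is 5.

5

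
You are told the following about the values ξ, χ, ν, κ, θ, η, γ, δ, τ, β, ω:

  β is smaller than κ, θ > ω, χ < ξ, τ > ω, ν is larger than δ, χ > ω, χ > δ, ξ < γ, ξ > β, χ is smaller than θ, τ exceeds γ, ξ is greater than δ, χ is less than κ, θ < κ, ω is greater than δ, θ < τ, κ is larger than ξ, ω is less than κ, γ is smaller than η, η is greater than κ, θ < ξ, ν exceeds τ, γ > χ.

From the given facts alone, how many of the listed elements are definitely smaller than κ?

6

The elements the relations force below κ are δ, ω, χ, β, θ, ξ — no chain reaches any other.
That is 6.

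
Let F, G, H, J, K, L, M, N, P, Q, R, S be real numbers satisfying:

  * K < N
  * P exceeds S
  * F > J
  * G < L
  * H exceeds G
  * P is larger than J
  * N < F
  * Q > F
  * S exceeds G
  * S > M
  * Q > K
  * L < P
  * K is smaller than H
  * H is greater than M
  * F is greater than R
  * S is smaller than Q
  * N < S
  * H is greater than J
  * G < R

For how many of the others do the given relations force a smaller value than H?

4

From H the given relations immediately reach K, J, G, M.
Nothing else is reachable below H; 4 in all.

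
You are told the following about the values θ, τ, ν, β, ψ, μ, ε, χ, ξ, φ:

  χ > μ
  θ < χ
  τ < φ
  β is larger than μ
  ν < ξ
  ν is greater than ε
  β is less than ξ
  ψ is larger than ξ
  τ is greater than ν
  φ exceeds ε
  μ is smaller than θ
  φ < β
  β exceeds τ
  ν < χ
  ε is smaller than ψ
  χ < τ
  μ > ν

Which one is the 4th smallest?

Chaining the given pairs: ε < ν < μ < θ < χ < τ < φ < β < ξ < ψ.
The 4th smallest is θ.

θ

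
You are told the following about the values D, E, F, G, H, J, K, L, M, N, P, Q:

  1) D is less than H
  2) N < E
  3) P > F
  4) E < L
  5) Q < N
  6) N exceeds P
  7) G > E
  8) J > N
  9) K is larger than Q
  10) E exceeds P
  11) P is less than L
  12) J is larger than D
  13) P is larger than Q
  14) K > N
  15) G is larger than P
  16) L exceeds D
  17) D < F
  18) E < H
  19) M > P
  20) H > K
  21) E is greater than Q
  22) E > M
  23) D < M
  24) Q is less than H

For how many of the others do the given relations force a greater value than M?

4

Directly above M: E.
One step further: H, G, L (4 so far).
No other element is forced above M by the given relations, so the count is 4.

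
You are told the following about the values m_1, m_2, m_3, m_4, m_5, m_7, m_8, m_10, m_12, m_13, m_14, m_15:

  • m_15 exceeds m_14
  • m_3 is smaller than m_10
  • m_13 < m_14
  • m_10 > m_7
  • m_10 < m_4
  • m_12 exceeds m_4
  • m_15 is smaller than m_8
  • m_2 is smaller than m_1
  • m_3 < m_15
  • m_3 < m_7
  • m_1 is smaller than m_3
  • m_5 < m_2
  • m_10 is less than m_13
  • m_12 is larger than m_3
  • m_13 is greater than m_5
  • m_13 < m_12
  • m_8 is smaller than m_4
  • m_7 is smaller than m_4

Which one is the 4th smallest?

m_3

Chaining the given pairs: m_5 < m_2 < m_1 < m_3 < m_7 < m_10 < m_13 < m_14 < m_15 < m_8 < m_4 < m_12.
The 4th smallest is m_3.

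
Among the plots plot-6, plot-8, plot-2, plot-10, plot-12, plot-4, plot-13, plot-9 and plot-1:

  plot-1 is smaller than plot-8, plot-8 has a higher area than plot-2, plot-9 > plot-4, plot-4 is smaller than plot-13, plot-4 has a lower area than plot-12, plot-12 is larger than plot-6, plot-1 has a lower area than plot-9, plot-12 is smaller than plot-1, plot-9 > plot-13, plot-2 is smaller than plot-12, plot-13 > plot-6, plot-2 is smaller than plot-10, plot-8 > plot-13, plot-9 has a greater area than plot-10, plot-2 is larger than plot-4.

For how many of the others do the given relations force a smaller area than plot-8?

6

From plot-8 the given relations immediately reach plot-2, plot-13, plot-1.
From those, plot-4, plot-6, plot-12 — 6 in total.
Nothing else is reachable below plot-8; 6 in all.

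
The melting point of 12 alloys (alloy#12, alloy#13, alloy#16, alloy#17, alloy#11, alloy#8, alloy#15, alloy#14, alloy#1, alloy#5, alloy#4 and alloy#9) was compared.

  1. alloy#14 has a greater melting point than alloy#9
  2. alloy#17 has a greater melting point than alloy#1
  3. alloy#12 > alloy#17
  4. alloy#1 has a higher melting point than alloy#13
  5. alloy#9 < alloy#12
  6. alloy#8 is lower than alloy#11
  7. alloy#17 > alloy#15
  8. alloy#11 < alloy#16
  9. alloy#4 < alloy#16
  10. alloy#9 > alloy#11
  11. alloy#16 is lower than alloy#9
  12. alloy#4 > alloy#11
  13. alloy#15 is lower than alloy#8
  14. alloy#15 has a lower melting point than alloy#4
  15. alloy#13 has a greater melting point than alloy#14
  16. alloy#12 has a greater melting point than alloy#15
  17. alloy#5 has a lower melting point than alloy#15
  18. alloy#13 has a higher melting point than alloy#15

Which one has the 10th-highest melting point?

alloy#8

Chaining the given pairs: alloy#5 < alloy#15 < alloy#8 < alloy#11 < alloy#4 < alloy#16 < alloy#9 < alloy#14 < alloy#13 < alloy#1 < alloy#17 < alloy#12.
The 10th largest is alloy#8.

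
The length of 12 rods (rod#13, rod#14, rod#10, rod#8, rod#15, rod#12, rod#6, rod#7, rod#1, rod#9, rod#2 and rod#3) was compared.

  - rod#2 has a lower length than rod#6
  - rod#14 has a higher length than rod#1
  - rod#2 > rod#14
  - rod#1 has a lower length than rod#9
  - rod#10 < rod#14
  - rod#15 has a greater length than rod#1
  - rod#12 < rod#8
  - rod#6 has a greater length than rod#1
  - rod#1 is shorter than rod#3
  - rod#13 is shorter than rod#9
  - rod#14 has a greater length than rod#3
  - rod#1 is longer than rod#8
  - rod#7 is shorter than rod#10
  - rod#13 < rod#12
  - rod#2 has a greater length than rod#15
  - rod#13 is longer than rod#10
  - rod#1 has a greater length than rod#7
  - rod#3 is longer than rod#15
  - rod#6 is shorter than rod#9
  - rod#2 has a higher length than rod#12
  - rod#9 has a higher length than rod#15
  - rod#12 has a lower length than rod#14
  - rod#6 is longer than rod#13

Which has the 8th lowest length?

rod#3

The consecutive relations fix a unique order: rod#7 < rod#10 < rod#13 < rod#12 < rod#8 < rod#1 < rod#15 < rod#3 < rod#14 < rod#2 < rod#6 < rod#9.
The 8th smallest is rod#3.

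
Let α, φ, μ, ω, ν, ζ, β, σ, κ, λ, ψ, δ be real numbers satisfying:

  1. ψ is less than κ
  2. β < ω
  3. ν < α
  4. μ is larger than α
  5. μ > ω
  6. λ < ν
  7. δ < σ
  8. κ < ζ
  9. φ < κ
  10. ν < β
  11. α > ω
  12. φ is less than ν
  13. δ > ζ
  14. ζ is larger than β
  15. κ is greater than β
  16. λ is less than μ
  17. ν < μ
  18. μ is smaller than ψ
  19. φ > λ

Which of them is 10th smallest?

ζ

The consecutive relations fix a unique order: λ < φ < ν < β < ω < α < μ < ψ < κ < ζ < δ < σ.
Counting 10 from the smallest end gives ζ.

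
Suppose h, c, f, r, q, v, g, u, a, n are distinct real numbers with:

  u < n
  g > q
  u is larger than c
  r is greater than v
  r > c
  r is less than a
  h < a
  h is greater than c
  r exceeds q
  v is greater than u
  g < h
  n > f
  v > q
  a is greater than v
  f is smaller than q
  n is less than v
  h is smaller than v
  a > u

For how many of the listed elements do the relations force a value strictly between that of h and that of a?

The relations place h below a. An element lies strictly between them when it is forced above h and also forced below a.
Above h: {v, r}. Below a: {f, q, c, g, u, n, v, r}.
Intersection: {v, r} — 2.

2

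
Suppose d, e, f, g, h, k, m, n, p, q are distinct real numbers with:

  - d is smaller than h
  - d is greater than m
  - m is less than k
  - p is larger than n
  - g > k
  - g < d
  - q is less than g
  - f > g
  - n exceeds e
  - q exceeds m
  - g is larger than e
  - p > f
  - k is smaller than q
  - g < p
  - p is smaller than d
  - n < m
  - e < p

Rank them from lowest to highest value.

e < n < m < k < q < g < f < p < d < h

Nothing is placed below e, so it is least; from there e < n; n < m; m < k; k < q; q < g; g < f; f < p; p < d; d < h, each given directly.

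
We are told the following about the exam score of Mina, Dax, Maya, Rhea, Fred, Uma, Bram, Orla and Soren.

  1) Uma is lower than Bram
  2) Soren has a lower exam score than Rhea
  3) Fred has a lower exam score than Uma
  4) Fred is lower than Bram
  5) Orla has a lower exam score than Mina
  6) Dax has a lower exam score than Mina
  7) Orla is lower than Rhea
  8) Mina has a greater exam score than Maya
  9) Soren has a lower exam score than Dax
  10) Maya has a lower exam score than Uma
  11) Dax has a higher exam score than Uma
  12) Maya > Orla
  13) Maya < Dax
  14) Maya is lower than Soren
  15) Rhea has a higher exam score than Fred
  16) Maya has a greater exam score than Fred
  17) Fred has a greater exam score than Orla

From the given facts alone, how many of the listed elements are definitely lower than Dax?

5

The elements the relations force below Dax are Orla, Fred, Maya, Uma, Soren — no chain reaches any other.
That is 5.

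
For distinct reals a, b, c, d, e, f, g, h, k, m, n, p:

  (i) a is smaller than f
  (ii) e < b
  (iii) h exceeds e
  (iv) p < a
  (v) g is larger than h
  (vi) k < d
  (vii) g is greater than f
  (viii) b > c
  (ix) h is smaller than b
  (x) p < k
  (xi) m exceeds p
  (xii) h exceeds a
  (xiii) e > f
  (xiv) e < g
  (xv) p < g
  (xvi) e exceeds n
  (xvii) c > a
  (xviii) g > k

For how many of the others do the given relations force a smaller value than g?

The elements the relations force below g are p, a, n, f, e, k, h — no chain reaches any other.
That is 7.

7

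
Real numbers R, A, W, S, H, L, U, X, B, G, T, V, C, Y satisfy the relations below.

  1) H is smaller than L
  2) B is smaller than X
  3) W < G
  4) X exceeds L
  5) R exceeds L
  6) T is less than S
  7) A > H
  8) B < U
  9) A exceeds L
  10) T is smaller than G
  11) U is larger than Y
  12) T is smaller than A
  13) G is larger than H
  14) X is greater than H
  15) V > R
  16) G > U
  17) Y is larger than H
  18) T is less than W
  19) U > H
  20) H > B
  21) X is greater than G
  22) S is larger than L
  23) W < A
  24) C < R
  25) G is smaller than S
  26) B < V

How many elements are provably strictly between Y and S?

2

The relations place Y below S. An element lies strictly between them when it is forced above Y and also forced below S.
Above Y: {U, G, X}. Below S: {B, H, T, L, W, U, G}.
Intersection: {U, G} — 2.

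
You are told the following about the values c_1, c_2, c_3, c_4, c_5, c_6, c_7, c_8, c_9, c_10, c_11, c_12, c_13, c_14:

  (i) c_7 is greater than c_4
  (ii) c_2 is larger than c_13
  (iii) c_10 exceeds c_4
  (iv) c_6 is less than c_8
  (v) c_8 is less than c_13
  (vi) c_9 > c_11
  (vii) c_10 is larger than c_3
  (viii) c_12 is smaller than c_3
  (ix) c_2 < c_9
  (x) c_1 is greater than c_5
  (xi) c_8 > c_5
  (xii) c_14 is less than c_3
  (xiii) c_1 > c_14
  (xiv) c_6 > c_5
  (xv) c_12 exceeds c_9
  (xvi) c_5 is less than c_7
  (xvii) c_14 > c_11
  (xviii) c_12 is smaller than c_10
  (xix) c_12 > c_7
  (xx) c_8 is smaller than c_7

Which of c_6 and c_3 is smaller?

Link the given pairs in sequence: c_6 < c_8; c_8 < c_13; c_13 < c_2; c_2 < c_9; c_9 < c_12; c_12 < c_3.
Chaining these gives c_6 < c_8 < c_13 < c_2 < c_9 < c_12 < c_3.
So c_6 < c_3; c_6 is the smaller of the two.

c_6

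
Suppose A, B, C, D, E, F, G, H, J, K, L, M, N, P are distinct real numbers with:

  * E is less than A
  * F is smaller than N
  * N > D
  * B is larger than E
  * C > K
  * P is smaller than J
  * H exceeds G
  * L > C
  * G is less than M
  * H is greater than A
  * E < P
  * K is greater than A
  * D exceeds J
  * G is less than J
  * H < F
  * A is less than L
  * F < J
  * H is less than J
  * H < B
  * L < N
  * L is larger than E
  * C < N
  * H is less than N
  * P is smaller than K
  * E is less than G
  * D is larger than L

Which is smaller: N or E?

E

The relevant relations are E < P; P < K; K < C; C < L; L < D; D < N.
Together: E < P < K < C < L < D < N.
So E < N; E is the smaller of the two.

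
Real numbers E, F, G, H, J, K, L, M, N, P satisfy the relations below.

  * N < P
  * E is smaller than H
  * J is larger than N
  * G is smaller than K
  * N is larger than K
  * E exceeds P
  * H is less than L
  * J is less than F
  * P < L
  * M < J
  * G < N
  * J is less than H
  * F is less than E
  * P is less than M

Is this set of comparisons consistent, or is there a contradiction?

The single ordering G < K < N < P < M < J < F < E < H < L satisfies every listed relation, so no contradiction arises.

consistent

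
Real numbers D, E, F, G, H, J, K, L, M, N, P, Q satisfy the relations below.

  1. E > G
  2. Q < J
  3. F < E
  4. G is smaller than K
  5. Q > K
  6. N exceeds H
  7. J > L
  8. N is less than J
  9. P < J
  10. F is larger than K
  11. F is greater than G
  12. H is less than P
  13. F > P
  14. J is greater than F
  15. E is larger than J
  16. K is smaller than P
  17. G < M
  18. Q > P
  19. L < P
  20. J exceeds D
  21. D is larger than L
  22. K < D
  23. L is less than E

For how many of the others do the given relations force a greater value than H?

6

The elements the relations force above H are N, P, Q, F, J, E — no chain reaches any other.
That is 6.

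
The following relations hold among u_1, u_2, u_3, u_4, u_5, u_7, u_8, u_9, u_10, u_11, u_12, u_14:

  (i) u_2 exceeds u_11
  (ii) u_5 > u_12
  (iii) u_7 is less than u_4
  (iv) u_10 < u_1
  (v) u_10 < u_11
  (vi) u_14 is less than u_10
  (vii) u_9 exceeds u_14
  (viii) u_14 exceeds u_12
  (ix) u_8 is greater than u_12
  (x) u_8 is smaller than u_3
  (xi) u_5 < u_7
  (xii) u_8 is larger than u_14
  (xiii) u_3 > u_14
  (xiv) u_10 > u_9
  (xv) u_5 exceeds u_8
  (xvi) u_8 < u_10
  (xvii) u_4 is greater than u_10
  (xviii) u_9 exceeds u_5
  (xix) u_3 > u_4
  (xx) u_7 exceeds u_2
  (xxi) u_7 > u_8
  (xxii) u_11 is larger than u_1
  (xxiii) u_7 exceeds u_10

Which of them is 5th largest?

u_11

The consecutive relations fix a unique order: u_12 < u_14 < u_8 < u_5 < u_9 < u_10 < u_1 < u_11 < u_2 < u_7 < u_4 < u_3.
Counting 5 from the largest end gives u_11.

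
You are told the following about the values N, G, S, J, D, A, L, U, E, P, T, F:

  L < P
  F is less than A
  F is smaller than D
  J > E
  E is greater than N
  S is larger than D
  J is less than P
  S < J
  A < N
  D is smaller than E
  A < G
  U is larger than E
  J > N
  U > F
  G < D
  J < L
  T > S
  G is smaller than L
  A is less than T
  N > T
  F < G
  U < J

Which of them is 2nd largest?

Chaining the given pairs: F < A < G < D < S < T < N < E < U < J < L < P.
The 2nd largest is L.

L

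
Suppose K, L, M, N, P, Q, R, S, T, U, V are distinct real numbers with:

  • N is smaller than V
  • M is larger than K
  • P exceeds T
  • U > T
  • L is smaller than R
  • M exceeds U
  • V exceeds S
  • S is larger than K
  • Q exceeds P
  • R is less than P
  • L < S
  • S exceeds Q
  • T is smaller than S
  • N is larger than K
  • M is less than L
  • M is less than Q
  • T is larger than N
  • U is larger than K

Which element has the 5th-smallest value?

The consecutive relations fix a unique order: K < N < T < U < M < L < R < P < Q < S < V.
Counting 5 from the smallest end gives M.

M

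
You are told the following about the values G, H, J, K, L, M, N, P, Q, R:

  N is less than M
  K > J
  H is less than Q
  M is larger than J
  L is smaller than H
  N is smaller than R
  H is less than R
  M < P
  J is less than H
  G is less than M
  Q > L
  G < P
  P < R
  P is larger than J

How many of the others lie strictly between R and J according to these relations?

The relations place J below R. An element lies strictly between them when it is forced above J and also forced below R.
Above J: {H, M, K, Q, P}. Below R: {G, L, N, H, M, P}.
Intersection: {H, M, P} — 3.

3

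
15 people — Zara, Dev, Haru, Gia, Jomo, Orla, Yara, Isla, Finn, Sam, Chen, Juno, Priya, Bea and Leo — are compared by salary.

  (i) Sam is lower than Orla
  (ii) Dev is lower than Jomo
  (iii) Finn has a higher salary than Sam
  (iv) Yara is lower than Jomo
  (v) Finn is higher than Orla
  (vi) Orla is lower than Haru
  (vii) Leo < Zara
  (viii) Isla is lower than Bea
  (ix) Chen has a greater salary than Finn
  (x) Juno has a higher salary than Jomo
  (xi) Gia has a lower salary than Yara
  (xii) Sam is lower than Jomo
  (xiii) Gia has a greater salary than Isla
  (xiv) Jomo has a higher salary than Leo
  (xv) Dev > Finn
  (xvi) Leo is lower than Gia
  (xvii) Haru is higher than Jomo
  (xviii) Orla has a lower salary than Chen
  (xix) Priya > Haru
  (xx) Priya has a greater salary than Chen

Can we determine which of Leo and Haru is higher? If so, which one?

Haru

Following the relations from Leo: Leo < Gia < Yara < Jomo < Haru.
So Haru is higher.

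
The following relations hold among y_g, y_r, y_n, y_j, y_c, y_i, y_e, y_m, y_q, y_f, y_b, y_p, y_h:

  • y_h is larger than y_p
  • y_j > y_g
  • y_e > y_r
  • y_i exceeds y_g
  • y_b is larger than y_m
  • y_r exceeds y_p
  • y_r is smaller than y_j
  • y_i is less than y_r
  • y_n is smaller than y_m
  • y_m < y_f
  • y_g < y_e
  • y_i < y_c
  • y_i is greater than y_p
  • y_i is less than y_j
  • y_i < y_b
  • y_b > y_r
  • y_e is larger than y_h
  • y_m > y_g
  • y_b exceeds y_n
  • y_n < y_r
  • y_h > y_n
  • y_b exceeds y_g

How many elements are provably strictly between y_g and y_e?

The relations place y_g below y_e. An element lies strictly between them when it is forced above y_g and also forced below y_e.
Above y_g: {y_i, y_m, y_r, y_j, y_f, y_b, y_c}. Below y_e: {y_p, y_n, y_i, y_h, y_r}.
Intersection: {y_i, y_r} — 2.

2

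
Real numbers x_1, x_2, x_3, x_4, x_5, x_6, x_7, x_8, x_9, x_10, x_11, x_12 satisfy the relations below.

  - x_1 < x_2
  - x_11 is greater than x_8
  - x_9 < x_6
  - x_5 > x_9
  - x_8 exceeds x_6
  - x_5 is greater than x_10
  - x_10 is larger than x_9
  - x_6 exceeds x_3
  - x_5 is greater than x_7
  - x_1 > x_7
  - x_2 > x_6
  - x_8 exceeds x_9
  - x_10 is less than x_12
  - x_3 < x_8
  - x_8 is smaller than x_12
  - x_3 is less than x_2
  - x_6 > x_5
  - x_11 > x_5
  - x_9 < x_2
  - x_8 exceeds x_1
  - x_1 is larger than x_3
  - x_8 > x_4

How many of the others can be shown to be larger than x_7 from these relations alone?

7

Directly above x_7: x_1, x_5.
One step further: x_6, x_8, x_11, x_2 (6 so far).
One step further: x_12 (7 so far).
No other element is forced above x_7 by the given relations, so the count is 7.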